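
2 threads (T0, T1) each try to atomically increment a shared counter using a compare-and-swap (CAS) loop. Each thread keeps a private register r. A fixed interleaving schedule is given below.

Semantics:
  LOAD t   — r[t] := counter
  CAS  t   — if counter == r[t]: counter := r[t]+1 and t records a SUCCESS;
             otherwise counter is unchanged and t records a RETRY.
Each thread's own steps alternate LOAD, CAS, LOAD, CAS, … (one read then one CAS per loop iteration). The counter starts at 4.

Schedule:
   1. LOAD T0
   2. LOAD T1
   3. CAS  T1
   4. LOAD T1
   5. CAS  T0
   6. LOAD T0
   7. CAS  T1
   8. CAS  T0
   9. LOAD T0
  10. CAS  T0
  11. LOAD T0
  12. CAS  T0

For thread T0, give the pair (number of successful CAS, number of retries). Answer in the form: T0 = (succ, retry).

T0 = (2, 2)

[1] T0.load  rd  (counter 4, T0.r 4)
[2] T1.load  rd  (counter 4, T1.r 4)
[3] T1.cas  hit  (counter 5, T1.r 4)
[4] T1.load  rd  (counter 5, T1.r 5)
[5] T0.cas  miss  (counter 5, T0.r 4)
[6] T0.load  rd  (counter 5, T0.r 5)
[7] T1.cas  hit  (counter 6, T1.r 5)
[8] T0.cas  miss  (counter 6, T0.r 5)
[9] T0.load  rd  (counter 6, T0.r 6)
[10] T0.cas  hit  (counter 7, T0.r 6)
[11] T0.load  rd  (counter 7, T0.r 7)
[12] T0.cas  hit  (counter 8, T0.r 7)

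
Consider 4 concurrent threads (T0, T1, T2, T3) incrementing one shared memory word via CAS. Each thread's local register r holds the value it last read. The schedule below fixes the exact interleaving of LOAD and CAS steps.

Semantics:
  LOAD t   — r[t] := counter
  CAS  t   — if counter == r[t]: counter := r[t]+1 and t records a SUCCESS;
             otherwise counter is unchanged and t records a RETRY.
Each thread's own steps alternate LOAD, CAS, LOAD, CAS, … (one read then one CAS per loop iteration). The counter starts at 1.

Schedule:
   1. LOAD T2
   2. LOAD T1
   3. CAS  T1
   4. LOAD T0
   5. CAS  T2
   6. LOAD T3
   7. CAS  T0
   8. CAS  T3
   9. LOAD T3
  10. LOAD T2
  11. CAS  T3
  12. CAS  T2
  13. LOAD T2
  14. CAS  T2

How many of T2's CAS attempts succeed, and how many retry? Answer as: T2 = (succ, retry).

T2 = (1, 2)

#1 T2 reads 1
#2 T1 reads 1
#3 T1 CAS(1→2) writes; counter now 2
#4 T0 reads 2
#5 T2 CAS(1→2) fails; counter now 2
#6 T3 reads 2
#7 T0 CAS(2→3) writes; counter now 3
#8 T3 CAS(2→3) fails; counter now 3
#9 T3 reads 3
#10 T2 reads 3
#11 T3 CAS(3→4) writes; counter now 4
#12 T2 CAS(3→4) fails; counter now 4
#13 T2 reads 4
#14 T2 CAS(4→5) writes; counter now 5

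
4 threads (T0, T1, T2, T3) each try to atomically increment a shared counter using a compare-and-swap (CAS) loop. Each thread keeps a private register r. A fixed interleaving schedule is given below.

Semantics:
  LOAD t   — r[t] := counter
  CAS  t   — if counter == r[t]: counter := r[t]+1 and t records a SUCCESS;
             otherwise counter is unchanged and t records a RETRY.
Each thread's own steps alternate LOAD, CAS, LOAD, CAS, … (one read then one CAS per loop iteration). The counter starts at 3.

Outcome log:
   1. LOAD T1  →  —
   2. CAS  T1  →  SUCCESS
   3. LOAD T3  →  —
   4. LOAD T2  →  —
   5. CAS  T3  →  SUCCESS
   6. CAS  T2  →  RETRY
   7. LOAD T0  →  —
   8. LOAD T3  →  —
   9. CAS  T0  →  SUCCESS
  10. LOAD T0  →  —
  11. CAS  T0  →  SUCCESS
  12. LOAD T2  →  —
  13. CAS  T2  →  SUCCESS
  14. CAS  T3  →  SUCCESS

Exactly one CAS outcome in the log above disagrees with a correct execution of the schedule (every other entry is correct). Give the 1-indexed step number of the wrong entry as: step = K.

Correct run:
   1) LOAD T1:  M=3  r_T1=3
   2) CAS  T1:  M=4  r_T1=3 ✓
   3) LOAD T3:  M=4  r_T3=4
   4) LOAD T2:  M=4  r_T2=4
   5) CAS  T3:  M=5  r_T3=4 ✓
   6) CAS  T2:  M=5  r_T2=4 ✗
   7) LOAD T0:  M=5  r_T0=5
   8) LOAD T3:  M=5  r_T3=5
   9) CAS  T0:  M=6  r_T0=5 ✓
  10) LOAD T0:  M=6  r_T0=6
  11) CAS  T0:  M=7  r_T0=6 ✓
  12) LOAD T2:  M=7  r_T2=7
  13) CAS  T2:  M=8  r_T2=7 ✓
  14) CAS  T3:  M=8  r_T3=5 ✗
Mismatch at 14.

step = 14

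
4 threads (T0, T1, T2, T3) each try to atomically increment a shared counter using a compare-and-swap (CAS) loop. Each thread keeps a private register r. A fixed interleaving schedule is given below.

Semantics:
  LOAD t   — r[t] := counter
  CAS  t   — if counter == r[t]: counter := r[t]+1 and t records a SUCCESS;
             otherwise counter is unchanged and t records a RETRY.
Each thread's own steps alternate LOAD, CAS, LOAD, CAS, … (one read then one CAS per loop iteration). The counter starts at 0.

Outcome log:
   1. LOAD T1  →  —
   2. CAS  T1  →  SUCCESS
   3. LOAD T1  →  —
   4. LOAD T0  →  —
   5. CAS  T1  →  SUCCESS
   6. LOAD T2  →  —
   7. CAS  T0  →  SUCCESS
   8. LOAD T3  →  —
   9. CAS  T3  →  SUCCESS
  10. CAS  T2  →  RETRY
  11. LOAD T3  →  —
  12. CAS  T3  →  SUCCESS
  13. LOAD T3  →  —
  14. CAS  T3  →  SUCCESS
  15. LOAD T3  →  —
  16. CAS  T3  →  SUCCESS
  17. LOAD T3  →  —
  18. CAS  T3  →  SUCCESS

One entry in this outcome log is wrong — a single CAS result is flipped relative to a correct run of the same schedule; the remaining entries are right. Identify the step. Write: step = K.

Correct run:
[1] T1.load  rd  (counter 0, T1.r 0)
[2] T1.cas  hit  (counter 1, T1.r 0)
[3] T1.load  rd  (counter 1, T1.r 1)
[4] T0.load  rd  (counter 1, T0.r 1)
[5] T1.cas  hit  (counter 2, T1.r 1)
[6] T2.load  rd  (counter 2, T2.r 2)
[7] T0.cas  miss  (counter 2, T0.r 1)
[8] T3.load  rd  (counter 2, T3.r 2)
[9] T3.cas  hit  (counter 3, T3.r 2)
[10] T2.cas  miss  (counter 3, T2.r 2)
[11] T3.load  rd  (counter 3, T3.r 3)
[12] T3.cas  hit  (counter 4, T3.r 3)
[13] T3.load  rd  (counter 4, T3.r 4)
[14] T3.cas  hit  (counter 5, T3.r 4)
[15] T3.load  rd  (counter 5, T3.r 5)
[16] T3.cas  hit  (counter 6, T3.r 5)
[17] T3.load  rd  (counter 6, T3.r 6)
[18] T3.cas  hit  (counter 7, T3.r 6)
Flip is step 7.

step = 7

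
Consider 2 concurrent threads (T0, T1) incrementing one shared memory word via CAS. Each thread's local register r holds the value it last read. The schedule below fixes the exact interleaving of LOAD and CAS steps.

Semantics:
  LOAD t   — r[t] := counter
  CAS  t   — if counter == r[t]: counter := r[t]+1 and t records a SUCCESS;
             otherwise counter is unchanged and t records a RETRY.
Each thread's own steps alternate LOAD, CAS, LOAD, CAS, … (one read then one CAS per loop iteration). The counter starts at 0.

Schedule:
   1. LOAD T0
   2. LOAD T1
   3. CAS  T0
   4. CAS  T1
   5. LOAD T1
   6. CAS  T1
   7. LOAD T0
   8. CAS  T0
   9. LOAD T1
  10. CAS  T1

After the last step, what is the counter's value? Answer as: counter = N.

counter = 4

#1 T0 reads 0
#2 T1 reads 0
#3 T0 CAS(0→1) writes; counter now 1
#4 T1 CAS(0→1) fails; counter now 1
#5 T1 reads 1
#6 T1 CAS(1→2) writes; counter now 2
#7 T0 reads 2
#8 T0 CAS(2→3) writes; counter now 3
#9 T1 reads 3
#10 T1 CAS(3→4) writes; counter now 4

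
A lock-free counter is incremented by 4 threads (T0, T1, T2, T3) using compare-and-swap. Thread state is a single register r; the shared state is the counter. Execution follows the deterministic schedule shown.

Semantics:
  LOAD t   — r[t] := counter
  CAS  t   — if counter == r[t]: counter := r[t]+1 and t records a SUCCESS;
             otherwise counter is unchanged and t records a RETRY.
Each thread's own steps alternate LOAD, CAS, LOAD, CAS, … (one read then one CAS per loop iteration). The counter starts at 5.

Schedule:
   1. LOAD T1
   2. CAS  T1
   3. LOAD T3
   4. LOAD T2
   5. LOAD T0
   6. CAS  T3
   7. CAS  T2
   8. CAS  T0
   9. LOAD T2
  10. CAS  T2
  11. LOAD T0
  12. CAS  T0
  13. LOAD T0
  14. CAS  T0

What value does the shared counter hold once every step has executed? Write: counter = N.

counter = 10

[1] T1.load  rd  (counter 5, T1.r 5)
[2] T1.cas  hit  (counter 6, T1.r 5)
[3] T3.load  rd  (counter 6, T3.r 6)
[4] T2.load  rd  (counter 6, T2.r 6)
[5] T0.load  rd  (counter 6, T0.r 6)
[6] T3.cas  hit  (counter 7, T3.r 6)
[7] T2.cas  miss  (counter 7, T2.r 6)
[8] T0.cas  miss  (counter 7, T0.r 6)
[9] T2.load  rd  (counter 7, T2.r 7)
[10] T2.cas  hit  (counter 8, T2.r 7)
[11] T0.load  rd  (counter 8, T0.r 8)
[12] T0.cas  hit  (counter 9, T0.r 8)
[13] T0.load  rd  (counter 9, T0.r 9)
[14] T0.cas  hit  (counter 10, T0.r 9)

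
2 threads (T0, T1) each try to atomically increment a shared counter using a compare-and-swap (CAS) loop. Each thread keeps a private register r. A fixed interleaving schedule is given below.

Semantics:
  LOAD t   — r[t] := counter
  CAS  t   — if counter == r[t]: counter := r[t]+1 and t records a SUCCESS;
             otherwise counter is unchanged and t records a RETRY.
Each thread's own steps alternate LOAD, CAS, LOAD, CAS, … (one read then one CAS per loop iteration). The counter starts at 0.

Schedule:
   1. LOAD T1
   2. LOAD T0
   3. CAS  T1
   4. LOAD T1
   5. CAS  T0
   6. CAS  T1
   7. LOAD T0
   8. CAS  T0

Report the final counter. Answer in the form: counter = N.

counter = 3

step 1: T1 LOAD ⇒ load; ctr=0 reg=0
step 2: T0 LOAD ⇒ load; ctr=0 reg=0
step 3: T1 CAS ⇒ ok; ctr=1 reg=0
step 4: T1 LOAD ⇒ load; ctr=1 reg=1
step 5: T0 CAS ⇒ retry; ctr=1 reg=0
step 6: T1 CAS ⇒ ok; ctr=2 reg=1
step 7: T0 LOAD ⇒ load; ctr=2 reg=2
step 8: T0 CAS ⇒ ok; ctr=3 reg=2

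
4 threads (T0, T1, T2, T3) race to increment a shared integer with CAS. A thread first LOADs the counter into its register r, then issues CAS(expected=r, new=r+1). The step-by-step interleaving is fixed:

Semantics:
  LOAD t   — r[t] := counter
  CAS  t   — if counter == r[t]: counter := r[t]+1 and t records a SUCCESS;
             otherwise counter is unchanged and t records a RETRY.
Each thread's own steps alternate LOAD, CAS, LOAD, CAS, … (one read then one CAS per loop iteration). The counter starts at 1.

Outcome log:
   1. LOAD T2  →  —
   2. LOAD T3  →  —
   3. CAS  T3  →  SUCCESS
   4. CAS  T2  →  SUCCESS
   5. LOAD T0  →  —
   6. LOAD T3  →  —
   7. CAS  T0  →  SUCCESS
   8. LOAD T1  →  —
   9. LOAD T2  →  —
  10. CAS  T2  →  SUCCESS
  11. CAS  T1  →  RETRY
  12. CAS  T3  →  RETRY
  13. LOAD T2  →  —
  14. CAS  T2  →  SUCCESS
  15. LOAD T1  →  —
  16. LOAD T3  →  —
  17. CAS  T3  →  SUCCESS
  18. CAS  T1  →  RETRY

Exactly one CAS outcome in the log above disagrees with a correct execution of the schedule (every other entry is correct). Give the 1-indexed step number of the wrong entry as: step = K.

step = 4

Correct run:
step 1: T2 LOAD ⇒ load; ctr=1 reg=1
step 2: T3 LOAD ⇒ load; ctr=1 reg=1
step 3: T3 CAS ⇒ ok; ctr=2 reg=1
step 4: T2 CAS ⇒ retry; ctr=2 reg=1
step 5: T0 LOAD ⇒ load; ctr=2 reg=2
step 6: T3 LOAD ⇒ load; ctr=2 reg=2
step 7: T0 CAS ⇒ ok; ctr=3 reg=2
step 8: T1 LOAD ⇒ load; ctr=3 reg=3
step 9: T2 LOAD ⇒ load; ctr=3 reg=3
step 10: T2 CAS ⇒ ok; ctr=4 reg=3
step 11: T1 CAS ⇒ retry; ctr=4 reg=3
step 12: T3 CAS ⇒ retry; ctr=4 reg=2
step 13: T2 LOAD ⇒ load; ctr=4 reg=4
step 14: T2 CAS ⇒ ok; ctr=5 reg=4
step 15: T1 LOAD ⇒ load; ctr=5 reg=5
step 16: T3 LOAD ⇒ load; ctr=5 reg=5
step 17: T3 CAS ⇒ ok; ctr=6 reg=5
step 18: T1 CAS ⇒ retry; ctr=6 reg=5
Flip is step 4.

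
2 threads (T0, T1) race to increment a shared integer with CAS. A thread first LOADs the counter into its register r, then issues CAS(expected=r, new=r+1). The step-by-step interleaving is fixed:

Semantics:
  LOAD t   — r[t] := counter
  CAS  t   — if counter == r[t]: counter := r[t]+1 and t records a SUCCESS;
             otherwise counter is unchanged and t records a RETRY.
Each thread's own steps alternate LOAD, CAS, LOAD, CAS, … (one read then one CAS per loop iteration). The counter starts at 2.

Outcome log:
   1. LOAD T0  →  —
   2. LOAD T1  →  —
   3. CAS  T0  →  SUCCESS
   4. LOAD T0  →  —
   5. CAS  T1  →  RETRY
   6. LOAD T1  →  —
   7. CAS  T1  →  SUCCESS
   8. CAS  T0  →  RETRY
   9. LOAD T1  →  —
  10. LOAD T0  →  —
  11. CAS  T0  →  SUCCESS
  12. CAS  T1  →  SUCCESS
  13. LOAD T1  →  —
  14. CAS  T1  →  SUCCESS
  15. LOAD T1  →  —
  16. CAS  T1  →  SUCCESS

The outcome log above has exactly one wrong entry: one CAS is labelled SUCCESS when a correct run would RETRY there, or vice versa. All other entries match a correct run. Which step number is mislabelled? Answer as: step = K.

Re-executing:
   1) LOAD T0:  M=2  r_T0=2
   2) LOAD T1:  M=2  r_T1=2
   3) CAS  T0:  M=3  r_T0=2 ✓
   4) LOAD T0:  M=3  r_T0=3
   5) CAS  T1:  M=3  r_T1=2 ✗
   6) LOAD T1:  M=3  r_T1=3
   7) CAS  T1:  M=4  r_T1=3 ✓
   8) CAS  T0:  M=4  r_T0=3 ✗
   9) LOAD T1:  M=4  r_T1=4
  10) LOAD T0:  M=4  r_T0=4
  11) CAS  T0:  M=5  r_T0=4 ✓
  12) CAS  T1:  M=5  r_T1=4 ✗
  13) LOAD T1:  M=5  r_T1=5
  14) CAS  T1:  M=6  r_T1=5 ✓
  15) LOAD T1:  M=6  r_T1=6
  16) CAS  T1:  M=7  r_T1=6 ✓
Flip is step 12.

step = 12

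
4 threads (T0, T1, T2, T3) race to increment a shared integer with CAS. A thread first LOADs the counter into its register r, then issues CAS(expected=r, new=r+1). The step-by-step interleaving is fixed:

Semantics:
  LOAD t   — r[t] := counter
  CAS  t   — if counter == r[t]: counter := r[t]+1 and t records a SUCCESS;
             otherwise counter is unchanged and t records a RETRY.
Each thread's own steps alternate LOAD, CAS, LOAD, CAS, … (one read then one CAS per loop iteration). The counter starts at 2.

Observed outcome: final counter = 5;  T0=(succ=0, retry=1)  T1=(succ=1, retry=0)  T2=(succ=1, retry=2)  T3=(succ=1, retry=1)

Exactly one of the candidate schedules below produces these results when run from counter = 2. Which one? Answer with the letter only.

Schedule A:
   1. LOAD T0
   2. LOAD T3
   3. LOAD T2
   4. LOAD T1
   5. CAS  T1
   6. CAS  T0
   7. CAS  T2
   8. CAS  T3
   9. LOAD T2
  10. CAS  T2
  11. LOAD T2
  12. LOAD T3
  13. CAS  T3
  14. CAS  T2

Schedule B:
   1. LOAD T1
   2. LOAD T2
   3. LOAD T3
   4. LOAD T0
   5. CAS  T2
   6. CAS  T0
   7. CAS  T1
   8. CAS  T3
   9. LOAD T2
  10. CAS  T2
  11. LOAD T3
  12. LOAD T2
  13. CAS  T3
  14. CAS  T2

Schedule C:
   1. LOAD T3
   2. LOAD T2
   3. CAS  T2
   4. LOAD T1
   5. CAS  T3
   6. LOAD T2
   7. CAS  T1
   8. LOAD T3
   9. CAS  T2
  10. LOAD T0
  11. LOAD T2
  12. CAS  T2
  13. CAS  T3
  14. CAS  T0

Run A:
   1) LOAD T0:  M=2  r_T0=2
   2) LOAD T3:  M=2  r_T3=2
   3) LOAD T2:  M=2  r_T2=2
   4) LOAD T1:  M=2  r_T1=2
   5) CAS  T1:  M=3  r_T1=2 ✓
   6) CAS  T0:  M=3  r_T0=2 ✗
   7) CAS  T2:  M=3  r_T2=2 ✗
   8) CAS  T3:  M=3  r_T3=2 ✗
   9) LOAD T2:  M=3  r_T2=3
  10) CAS  T2:  M=4  r_T2=3 ✓
  11) LOAD T2:  M=4  r_T2=4
  12) LOAD T3:  M=4  r_T3=4
  13) CAS  T3:  M=5  r_T3=4 ✓
  14) CAS  T2:  M=5  r_T2=4 ✗

A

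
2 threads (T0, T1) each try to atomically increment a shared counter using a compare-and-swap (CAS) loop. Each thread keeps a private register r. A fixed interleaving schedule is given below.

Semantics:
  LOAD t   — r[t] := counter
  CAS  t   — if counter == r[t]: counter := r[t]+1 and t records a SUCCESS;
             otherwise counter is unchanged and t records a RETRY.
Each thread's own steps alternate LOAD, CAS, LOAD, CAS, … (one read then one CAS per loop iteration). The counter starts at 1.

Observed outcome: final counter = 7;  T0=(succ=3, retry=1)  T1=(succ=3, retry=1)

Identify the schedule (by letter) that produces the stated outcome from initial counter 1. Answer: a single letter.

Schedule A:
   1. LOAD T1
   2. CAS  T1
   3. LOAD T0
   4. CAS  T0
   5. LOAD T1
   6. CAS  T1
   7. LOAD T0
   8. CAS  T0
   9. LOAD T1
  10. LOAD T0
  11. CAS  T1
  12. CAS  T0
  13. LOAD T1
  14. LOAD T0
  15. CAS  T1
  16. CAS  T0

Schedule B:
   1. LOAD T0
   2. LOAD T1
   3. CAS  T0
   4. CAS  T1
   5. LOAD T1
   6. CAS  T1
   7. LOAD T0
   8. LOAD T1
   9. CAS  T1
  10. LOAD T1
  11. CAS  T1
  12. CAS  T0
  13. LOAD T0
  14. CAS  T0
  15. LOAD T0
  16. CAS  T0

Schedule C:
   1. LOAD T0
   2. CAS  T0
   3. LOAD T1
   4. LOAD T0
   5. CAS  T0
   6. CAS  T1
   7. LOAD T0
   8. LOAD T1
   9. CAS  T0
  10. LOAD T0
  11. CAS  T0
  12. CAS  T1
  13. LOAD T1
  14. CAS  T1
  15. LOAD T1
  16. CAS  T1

B

Tracing schedule B:
[1] T0.load  rd  (counter 1, T0.r 1)
[2] T1.load  rd  (counter 1, T1.r 1)
[3] T0.cas  hit  (counter 2, T0.r 1)
[4] T1.cas  miss  (counter 2, T1.r 1)
[5] T1.load  rd  (counter 2, T1.r 2)
[6] T1.cas  hit  (counter 3, T1.r 2)
[7] T0.load  rd  (counter 3, T0.r 3)
[8] T1.load  rd  (counter 3, T1.r 3)
[9] T1.cas  hit  (counter 4, T1.r 3)
[10] T1.load  rd  (counter 4, T1.r 4)
[11] T1.cas  hit  (counter 5, T1.r 4)
[12] T0.cas  miss  (counter 5, T0.r 3)
[13] T0.load  rd  (counter 5, T0.r 5)
[14] T0.cas  hit  (counter 6, T0.r 5)
[15] T0.load  rd  (counter 6, T0.r 6)
[16] T0.cas  hit  (counter 7, T0.r 6)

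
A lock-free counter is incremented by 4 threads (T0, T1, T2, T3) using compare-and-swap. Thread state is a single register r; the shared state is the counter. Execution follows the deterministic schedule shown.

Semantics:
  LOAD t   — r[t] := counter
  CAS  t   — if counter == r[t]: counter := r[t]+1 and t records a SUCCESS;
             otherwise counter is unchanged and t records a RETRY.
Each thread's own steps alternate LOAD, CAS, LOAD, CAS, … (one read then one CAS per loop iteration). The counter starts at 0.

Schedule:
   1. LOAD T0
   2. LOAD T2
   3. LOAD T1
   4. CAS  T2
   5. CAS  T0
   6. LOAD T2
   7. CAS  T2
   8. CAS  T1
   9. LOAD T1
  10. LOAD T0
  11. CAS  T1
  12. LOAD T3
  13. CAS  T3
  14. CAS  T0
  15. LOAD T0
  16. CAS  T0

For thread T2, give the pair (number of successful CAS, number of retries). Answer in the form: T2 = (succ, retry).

[1] T0.load  rd  (counter 0, T0.r 0)
[2] T2.load  rd  (counter 0, T2.r 0)
[3] T1.load  rd  (counter 0, T1.r 0)
[4] T2.cas  hit  (counter 1, T2.r 0)
[5] T0.cas  miss  (counter 1, T0.r 0)
[6] T2.load  rd  (counter 1, T2.r 1)
[7] T2.cas  hit  (counter 2, T2.r 1)
[8] T1.cas  miss  (counter 2, T1.r 0)
[9] T1.load  rd  (counter 2, T1.r 2)
[10] T0.load  rd  (counter 2, T0.r 2)
[11] T1.cas  hit  (counter 3, T1.r 2)
[12] T3.load  rd  (counter 3, T3.r 3)
[13] T3.cas  hit  (counter 4, T3.r 3)
[14] T0.cas  miss  (counter 4, T0.r 2)
[15] T0.load  rd  (counter 4, T0.r 4)
[16] T0.cas  hit  (counter 5, T0.r 4)

T2 = (2, 0)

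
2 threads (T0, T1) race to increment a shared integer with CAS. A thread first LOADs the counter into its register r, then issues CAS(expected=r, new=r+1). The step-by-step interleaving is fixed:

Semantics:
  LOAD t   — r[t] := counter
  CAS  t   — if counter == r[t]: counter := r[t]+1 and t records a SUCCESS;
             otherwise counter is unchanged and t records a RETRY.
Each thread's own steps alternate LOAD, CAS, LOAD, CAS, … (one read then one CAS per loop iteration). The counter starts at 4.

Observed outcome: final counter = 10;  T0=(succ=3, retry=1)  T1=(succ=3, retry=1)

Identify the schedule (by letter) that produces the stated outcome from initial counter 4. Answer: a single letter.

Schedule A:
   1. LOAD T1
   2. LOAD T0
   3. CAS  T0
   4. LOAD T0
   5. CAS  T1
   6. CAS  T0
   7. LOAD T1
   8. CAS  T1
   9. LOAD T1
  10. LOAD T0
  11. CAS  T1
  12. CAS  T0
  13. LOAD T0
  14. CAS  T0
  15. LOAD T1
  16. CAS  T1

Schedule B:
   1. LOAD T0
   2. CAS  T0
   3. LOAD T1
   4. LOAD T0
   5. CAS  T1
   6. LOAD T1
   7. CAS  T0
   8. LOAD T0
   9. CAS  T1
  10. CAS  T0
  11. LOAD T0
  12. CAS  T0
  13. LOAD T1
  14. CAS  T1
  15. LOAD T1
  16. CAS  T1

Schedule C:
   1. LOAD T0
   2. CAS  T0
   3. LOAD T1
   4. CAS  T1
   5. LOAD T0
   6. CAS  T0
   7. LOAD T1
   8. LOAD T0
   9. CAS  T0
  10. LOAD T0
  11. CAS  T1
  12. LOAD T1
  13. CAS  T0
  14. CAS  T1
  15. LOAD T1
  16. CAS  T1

A

Tracing schedule A:
#1 T1 reads 4
#2 T0 reads 4
#3 T0 CAS(4→5) writes; counter now 5
#4 T0 reads 5
#5 T1 CAS(4→5) fails; counter now 5
#6 T0 CAS(5→6) writes; counter now 6
#7 T1 reads 6
#8 T1 CAS(6→7) writes; counter now 7
#9 T1 reads 7
#10 T0 reads 7
#11 T1 CAS(7→8) writes; counter now 8
#12 T0 CAS(7→8) fails; counter now 8
#13 T0 reads 8
#14 T0 CAS(8→9) writes; counter now 9
#15 T1 reads 9
#16 T1 CAS(9→10) writes; counter now 10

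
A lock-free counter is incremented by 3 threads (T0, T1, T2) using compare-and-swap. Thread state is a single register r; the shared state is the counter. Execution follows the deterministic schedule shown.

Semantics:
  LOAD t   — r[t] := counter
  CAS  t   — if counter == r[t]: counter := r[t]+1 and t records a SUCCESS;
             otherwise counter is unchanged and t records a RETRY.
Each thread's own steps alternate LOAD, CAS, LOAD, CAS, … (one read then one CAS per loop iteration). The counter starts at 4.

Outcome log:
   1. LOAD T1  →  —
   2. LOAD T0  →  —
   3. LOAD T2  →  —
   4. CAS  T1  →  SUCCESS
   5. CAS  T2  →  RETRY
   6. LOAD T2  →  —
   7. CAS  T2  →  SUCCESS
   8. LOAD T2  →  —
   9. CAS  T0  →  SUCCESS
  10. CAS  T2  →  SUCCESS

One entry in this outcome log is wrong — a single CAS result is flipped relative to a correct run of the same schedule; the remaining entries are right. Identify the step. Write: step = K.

step = 9

Re-executing:
   1) LOAD T1:  M=4  r_T1=4
   2) LOAD T0:  M=4  r_T0=4
   3) LOAD T2:  M=4  r_T2=4
   4) CAS  T1:  M=5  r_T1=4 ✓
   5) CAS  T2:  M=5  r_T2=4 ✗
   6) LOAD T2:  M=5  r_T2=5
   7) CAS  T2:  M=6  r_T2=5 ✓
   8) LOAD T2:  M=6  r_T2=6
   9) CAS  T0:  M=6  r_T0=4 ✗
  10) CAS  T2:  M=7  r_T2=6 ✓
Flip is step 9.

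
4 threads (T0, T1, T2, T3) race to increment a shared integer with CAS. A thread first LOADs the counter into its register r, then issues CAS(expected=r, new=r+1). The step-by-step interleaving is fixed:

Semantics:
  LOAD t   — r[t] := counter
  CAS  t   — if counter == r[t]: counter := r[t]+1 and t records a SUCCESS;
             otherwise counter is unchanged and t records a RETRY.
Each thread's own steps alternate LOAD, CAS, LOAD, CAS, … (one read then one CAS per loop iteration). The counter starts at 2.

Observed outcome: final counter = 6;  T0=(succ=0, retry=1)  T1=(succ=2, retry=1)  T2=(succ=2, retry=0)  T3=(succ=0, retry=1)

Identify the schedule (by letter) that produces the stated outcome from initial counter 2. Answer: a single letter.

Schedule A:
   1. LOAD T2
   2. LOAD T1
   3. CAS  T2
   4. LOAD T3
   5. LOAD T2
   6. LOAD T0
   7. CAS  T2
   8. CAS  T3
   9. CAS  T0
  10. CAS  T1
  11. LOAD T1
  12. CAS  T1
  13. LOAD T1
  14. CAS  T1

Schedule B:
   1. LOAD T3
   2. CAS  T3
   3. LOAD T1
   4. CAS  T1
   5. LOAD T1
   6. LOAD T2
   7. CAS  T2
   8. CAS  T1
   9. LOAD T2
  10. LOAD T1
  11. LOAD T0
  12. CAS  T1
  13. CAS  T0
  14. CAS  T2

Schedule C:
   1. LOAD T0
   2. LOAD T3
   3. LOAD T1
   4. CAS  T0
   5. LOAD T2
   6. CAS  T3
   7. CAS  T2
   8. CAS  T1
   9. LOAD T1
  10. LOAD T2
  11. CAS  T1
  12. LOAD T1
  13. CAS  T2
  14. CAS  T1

Tracing schedule A:
1. LOAD T2 → mem=2 r[T2]=2 [LOAD]
2. LOAD T1 → mem=2 r[T1]=2 [LOAD]
3. CAS T2 → mem=3 r[T2]=2 [OK]
4. LOAD T3 → mem=3 r[T3]=3 [LOAD]
5. LOAD T2 → mem=3 r[T2]=3 [LOAD]
6. LOAD T0 → mem=3 r[T0]=3 [LOAD]
7. CAS T2 → mem=4 r[T2]=3 [OK]
8. CAS T3 → mem=4 r[T3]=3 [RETRY]
9. CAS T0 → mem=4 r[T0]=3 [RETRY]
10. CAS T1 → mem=4 r[T1]=2 [RETRY]
11. LOAD T1 → mem=4 r[T1]=4 [LOAD]
12. CAS T1 → mem=5 r[T1]=4 [OK]
13. LOAD T1 → mem=5 r[T1]=5 [LOAD]
14. CAS T1 → mem=6 r[T1]=5 [OK]

A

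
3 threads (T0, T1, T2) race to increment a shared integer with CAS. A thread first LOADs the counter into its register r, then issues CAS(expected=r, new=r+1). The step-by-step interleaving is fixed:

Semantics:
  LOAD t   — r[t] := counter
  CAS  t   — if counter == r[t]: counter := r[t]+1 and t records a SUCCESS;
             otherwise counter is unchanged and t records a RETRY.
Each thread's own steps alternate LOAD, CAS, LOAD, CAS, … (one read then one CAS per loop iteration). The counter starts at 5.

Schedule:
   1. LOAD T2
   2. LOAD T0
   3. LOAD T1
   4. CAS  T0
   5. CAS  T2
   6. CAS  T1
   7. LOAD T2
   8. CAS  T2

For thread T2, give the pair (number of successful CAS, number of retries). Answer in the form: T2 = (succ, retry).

[1] T2.load  rd  (counter 5, T2.r 5)
[2] T0.load  rd  (counter 5, T0.r 5)
[3] T1.load  rd  (counter 5, T1.r 5)
[4] T0.cas  hit  (counter 6, T0.r 5)
[5] T2.cas  miss  (counter 6, T2.r 5)
[6] T1.cas  miss  (counter 6, T1.r 5)
[7] T2.load  rd  (counter 6, T2.r 6)
[8] T2.cas  hit  (counter 7, T2.r 6)

T2 = (1, 1)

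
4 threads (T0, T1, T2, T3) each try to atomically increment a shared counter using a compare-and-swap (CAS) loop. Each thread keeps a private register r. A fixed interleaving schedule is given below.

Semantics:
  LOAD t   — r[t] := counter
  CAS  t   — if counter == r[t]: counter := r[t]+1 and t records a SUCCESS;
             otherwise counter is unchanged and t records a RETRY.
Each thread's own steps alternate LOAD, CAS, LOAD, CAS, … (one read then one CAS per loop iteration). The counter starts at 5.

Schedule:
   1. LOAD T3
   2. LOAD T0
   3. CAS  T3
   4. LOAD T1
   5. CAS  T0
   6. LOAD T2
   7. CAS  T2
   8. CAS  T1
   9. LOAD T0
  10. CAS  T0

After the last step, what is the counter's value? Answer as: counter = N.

#1 T3 reads 5
#2 T0 reads 5
#3 T3 CAS(5→6) writes; counter now 6
#4 T1 reads 6
#5 T0 CAS(5→6) fails; counter now 6
#6 T2 reads 6
#7 T2 CAS(6→7) writes; counter now 7
#8 T1 CAS(6→7) fails; counter now 7
#9 T0 reads 7
#10 T0 CAS(7→8) writes; counter now 8

counter = 8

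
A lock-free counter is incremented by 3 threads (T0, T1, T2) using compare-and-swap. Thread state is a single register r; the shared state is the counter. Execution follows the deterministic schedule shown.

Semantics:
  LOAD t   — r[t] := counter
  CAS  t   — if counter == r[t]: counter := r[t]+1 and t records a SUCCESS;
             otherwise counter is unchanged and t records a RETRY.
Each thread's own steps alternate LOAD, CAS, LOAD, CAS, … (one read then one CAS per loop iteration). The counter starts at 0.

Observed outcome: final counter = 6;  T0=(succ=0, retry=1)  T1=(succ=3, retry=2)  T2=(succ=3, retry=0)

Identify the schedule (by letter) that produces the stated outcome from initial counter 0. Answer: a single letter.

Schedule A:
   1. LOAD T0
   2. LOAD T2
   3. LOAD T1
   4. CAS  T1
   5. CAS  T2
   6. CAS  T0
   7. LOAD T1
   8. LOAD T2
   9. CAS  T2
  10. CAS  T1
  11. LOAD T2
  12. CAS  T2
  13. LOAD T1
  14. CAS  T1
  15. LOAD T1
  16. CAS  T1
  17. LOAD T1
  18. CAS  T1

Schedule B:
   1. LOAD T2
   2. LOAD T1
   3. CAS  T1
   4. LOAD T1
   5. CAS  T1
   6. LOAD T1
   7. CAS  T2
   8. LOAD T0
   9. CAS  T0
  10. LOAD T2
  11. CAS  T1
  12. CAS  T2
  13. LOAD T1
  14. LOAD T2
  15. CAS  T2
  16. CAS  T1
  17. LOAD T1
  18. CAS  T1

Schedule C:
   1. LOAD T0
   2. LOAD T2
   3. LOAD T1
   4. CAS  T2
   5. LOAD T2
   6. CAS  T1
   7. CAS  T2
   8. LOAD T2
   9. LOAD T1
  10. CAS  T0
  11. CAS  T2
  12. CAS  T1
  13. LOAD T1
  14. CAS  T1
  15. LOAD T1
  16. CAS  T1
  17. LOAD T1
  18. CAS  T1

Tracing schedule C:
#1 T0 reads 0
#2 T2 reads 0
#3 T1 reads 0
#4 T2 CAS(0→1) writes; counter now 1
#5 T2 reads 1
#6 T1 CAS(0→1) fails; counter now 1
#7 T2 CAS(1→2) writes; counter now 2
#8 T2 reads 2
#9 T1 reads 2
#10 T0 CAS(0→1) fails; counter now 2
#11 T2 CAS(2→3) writes; counter now 3
#12 T1 CAS(2→3) fails; counter now 3
#13 T1 reads 3
#14 T1 CAS(3→4) writes; counter now 4
#15 T1 reads 4
#16 T1 CAS(4→5) writes; counter now 5
#17 T1 reads 5
#18 T1 CAS(5→6) writes; counter now 6

C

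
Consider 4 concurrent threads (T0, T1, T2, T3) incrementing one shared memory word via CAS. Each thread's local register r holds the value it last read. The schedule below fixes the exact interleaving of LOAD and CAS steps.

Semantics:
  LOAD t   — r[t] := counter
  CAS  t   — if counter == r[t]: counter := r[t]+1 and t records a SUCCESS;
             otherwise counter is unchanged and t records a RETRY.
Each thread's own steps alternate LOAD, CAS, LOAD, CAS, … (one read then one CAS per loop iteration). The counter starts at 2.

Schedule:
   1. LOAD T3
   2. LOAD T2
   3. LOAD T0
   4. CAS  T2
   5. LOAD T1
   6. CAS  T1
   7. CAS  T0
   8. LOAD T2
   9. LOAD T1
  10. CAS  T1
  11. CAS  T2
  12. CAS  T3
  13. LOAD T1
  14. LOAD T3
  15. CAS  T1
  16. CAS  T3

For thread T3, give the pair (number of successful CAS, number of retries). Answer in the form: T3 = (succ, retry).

T3 = (0, 2)

T3 LOAD — after: cnt=2, r=2 — load
T2 LOAD — after: cnt=2, r=2 — load
T0 LOAD — after: cnt=2, r=2 — load
T2 CAS — after: cnt=3, r=2 — ok
T1 LOAD — after: cnt=3, r=3 — load
T1 CAS — after: cnt=4, r=3 — ok
T0 CAS — after: cnt=4, r=2 — retry
T2 LOAD — after: cnt=4, r=4 — load
T1 LOAD — after: cnt=4, r=4 — load
T1 CAS — after: cnt=5, r=4 — ok
T2 CAS — after: cnt=5, r=4 — retry
T3 CAS — after: cnt=5, r=2 — retry
T1 LOAD — after: cnt=5, r=5 — load
T3 LOAD — after: cnt=5, r=5 — load
T1 CAS — after: cnt=6, r=5 — ok
T3 CAS — after: cnt=6, r=5 — retry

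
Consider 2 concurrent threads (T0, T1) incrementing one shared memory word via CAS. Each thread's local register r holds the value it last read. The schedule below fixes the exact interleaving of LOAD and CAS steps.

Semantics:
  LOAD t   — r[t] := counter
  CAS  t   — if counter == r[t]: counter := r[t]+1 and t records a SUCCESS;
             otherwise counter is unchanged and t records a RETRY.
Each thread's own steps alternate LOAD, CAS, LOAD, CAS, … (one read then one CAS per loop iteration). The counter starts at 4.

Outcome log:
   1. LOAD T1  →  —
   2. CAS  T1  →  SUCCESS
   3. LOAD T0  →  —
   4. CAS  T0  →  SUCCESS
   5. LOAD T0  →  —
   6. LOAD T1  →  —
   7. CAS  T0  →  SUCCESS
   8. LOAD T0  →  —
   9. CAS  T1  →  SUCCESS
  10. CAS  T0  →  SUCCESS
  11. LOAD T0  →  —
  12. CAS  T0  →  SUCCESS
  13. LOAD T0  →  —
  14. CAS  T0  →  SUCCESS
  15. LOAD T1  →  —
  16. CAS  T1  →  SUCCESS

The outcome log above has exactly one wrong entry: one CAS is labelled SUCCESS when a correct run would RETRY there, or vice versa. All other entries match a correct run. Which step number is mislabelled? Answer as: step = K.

step = 9

Correct run:
T1 LOAD — after: cnt=4, r=4 — load
T1 CAS — after: cnt=5, r=4 — ok
T0 LOAD — after: cnt=5, r=5 — load
T0 CAS — after: cnt=6, r=5 — ok
T0 LOAD — after: cnt=6, r=6 — load
T1 LOAD — after: cnt=6, r=6 — load
T0 CAS — after: cnt=7, r=6 — ok
T0 LOAD — after: cnt=7, r=7 — load
T1 CAS — after: cnt=7, r=6 — retry
T0 CAS — after: cnt=8, r=7 — ok
T0 LOAD — after: cnt=8, r=8 — load
T0 CAS — after: cnt=9, r=8 — ok
T0 LOAD — after: cnt=9, r=9 — load
T0 CAS — after: cnt=10, r=9 — ok
T1 LOAD — after: cnt=10, r=10 — load
T1 CAS — after: cnt=11, r=10 — ok
Mismatch at 9.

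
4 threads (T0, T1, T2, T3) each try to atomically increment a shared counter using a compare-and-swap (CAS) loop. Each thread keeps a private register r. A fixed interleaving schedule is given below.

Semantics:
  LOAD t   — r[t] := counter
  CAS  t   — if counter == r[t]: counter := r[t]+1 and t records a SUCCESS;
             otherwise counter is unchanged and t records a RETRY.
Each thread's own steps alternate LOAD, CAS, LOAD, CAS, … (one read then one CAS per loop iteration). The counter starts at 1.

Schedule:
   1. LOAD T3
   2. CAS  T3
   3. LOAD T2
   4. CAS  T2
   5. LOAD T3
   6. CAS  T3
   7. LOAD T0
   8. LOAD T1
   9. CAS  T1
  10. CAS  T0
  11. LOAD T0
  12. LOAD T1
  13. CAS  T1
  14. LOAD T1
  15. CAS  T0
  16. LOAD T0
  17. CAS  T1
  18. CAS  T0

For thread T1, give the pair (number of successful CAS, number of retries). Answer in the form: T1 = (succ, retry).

step 1: T3 LOAD ⇒ load; ctr=1 reg=1
step 2: T3 CAS ⇒ ok; ctr=2 reg=1
step 3: T2 LOAD ⇒ load; ctr=2 reg=2
step 4: T2 CAS ⇒ ok; ctr=3 reg=2
step 5: T3 LOAD ⇒ load; ctr=3 reg=3
step 6: T3 CAS ⇒ ok; ctr=4 reg=3
step 7: T0 LOAD ⇒ load; ctr=4 reg=4
step 8: T1 LOAD ⇒ load; ctr=4 reg=4
step 9: T1 CAS ⇒ ok; ctr=5 reg=4
step 10: T0 CAS ⇒ retry; ctr=5 reg=4
step 11: T0 LOAD ⇒ load; ctr=5 reg=5
step 12: T1 LOAD ⇒ load; ctr=5 reg=5
step 13: T1 CAS ⇒ ok; ctr=6 reg=5
step 14: T1 LOAD ⇒ load; ctr=6 reg=6
step 15: T0 CAS ⇒ retry; ctr=6 reg=5
step 16: T0 LOAD ⇒ load; ctr=6 reg=6
step 17: T1 CAS ⇒ ok; ctr=7 reg=6
step 18: T0 CAS ⇒ retry; ctr=7 reg=6

T1 = (3, 0)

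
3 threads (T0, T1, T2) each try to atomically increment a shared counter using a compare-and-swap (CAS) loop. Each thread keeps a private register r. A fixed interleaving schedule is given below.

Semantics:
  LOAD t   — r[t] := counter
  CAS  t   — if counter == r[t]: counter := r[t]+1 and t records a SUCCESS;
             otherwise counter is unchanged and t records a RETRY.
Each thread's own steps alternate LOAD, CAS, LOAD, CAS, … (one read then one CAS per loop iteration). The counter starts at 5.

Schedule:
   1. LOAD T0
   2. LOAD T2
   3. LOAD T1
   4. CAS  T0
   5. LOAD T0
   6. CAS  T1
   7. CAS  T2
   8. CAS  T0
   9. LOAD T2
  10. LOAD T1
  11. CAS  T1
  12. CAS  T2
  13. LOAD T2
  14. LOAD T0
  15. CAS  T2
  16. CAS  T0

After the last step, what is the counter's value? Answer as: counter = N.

counter = 9

#1 T0 reads 5
#2 T2 reads 5
#3 T1 reads 5
#4 T0 CAS(5→6) writes; counter now 6
#5 T0 reads 6
#6 T1 CAS(5→6) fails; counter now 6
#7 T2 CAS(5→6) fails; counter now 6
#8 T0 CAS(6→7) writes; counter now 7
#9 T2 reads 7
#10 T1 reads 7
#11 T1 CAS(7→8) writes; counter now 8
#12 T2 CAS(7→8) fails; counter now 8
#13 T2 reads 8
#14 T0 reads 8
#15 T2 CAS(8→9) writes; counter now 9
#16 T0 CAS(8→9) fails; counter now 9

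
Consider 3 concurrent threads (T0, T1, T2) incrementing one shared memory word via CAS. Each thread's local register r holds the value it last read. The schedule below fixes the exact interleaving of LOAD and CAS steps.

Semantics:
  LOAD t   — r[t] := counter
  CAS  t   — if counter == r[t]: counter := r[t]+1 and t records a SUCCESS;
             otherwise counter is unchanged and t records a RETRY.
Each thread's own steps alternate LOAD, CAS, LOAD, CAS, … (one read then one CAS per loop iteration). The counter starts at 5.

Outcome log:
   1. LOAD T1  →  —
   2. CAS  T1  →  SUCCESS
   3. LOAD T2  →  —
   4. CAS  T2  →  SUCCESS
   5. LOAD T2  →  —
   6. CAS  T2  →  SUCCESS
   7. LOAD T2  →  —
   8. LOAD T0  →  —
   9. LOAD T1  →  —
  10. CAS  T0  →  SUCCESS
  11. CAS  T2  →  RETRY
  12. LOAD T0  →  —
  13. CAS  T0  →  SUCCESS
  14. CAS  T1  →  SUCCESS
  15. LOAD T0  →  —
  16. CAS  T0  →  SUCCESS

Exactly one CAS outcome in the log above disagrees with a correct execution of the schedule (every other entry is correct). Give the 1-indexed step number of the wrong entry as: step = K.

step = 14

Reference trace:
   1) LOAD T1:  M=5  r_T1=5
   2) CAS  T1:  M=6  r_T1=5 ✓
   3) LOAD T2:  M=6  r_T2=6
   4) CAS  T2:  M=7  r_T2=6 ✓
   5) LOAD T2:  M=7  r_T2=7
   6) CAS  T2:  M=8  r_T2=7 ✓
   7) LOAD T2:  M=8  r_T2=8
   8) LOAD T0:  M=8  r_T0=8
   9) LOAD T1:  M=8  r_T1=8
  10) CAS  T0:  M=9  r_T0=8 ✓
  11) CAS  T2:  M=9  r_T2=8 ✗
  12) LOAD T0:  M=9  r_T0=9
  13) CAS  T0:  M=10  r_T0=9 ✓
  14) CAS  T1:  M=10  r_T1=8 ✗
  15) LOAD T0:  M=10  r_T0=10
  16) CAS  T0:  M=11  r_T0=10 ✓
Log disagrees first at step 14.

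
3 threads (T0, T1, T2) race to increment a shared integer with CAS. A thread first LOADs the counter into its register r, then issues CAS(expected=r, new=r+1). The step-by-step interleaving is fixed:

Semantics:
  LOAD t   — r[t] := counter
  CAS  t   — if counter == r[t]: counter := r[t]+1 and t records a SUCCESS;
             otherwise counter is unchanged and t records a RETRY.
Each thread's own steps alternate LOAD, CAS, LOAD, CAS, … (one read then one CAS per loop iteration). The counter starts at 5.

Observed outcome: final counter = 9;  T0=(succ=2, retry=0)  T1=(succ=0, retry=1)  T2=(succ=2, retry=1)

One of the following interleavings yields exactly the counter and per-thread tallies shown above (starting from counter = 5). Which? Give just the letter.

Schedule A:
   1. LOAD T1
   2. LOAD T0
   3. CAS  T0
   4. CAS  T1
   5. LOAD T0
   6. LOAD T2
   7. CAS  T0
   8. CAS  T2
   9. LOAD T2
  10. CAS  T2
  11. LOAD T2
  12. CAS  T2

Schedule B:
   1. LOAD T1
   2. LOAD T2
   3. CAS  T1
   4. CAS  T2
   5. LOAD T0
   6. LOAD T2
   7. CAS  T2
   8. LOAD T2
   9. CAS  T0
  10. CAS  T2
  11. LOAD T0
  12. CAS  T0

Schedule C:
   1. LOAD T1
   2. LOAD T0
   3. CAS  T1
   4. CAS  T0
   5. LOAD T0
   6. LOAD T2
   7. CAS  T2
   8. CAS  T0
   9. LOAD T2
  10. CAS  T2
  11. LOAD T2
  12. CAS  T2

Tracing schedule A:
[1] T1.load  rd  (counter 5, T1.r 5)
[2] T0.load  rd  (counter 5, T0.r 5)
[3] T0.cas  hit  (counter 6, T0.r 5)
[4] T1.cas  miss  (counter 6, T1.r 5)
[5] T0.load  rd  (counter 6, T0.r 6)
[6] T2.load  rd  (counter 6, T2.r 6)
[7] T0.cas  hit  (counter 7, T0.r 6)
[8] T2.cas  miss  (counter 7, T2.r 6)
[9] T2.load  rd  (counter 7, T2.r 7)
[10] T2.cas  hit  (counter 8, T2.r 7)
[11] T2.load  rd  (counter 8, T2.r 8)
[12] T2.cas  hit  (counter 9, T2.r 8)

A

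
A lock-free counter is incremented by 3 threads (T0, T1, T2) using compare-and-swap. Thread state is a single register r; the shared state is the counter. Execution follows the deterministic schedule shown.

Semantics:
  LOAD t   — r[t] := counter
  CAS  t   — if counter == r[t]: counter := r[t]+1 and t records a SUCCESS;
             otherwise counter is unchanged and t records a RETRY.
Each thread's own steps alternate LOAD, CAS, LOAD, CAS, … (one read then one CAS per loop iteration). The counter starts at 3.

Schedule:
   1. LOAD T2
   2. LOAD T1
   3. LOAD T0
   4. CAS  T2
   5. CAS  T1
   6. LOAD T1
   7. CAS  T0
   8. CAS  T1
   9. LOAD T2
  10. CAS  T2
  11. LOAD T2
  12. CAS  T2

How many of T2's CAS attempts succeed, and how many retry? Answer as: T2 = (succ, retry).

T2 LOAD — after: cnt=3, r=3 — load
T1 LOAD — after: cnt=3, r=3 — load
T0 LOAD — after: cnt=3, r=3 — load
T2 CAS — after: cnt=4, r=3 — ok
T1 CAS — after: cnt=4, r=3 — retry
T1 LOAD — after: cnt=4, r=4 — load
T0 CAS — after: cnt=4, r=3 — retry
T1 CAS — after: cnt=5, r=4 — ok
T2 LOAD — after: cnt=5, r=5 — load
T2 CAS — after: cnt=6, r=5 — ok
T2 LOAD — after: cnt=6, r=6 — load
T2 CAS — after: cnt=7, r=6 — ok

T2 = (3, 0)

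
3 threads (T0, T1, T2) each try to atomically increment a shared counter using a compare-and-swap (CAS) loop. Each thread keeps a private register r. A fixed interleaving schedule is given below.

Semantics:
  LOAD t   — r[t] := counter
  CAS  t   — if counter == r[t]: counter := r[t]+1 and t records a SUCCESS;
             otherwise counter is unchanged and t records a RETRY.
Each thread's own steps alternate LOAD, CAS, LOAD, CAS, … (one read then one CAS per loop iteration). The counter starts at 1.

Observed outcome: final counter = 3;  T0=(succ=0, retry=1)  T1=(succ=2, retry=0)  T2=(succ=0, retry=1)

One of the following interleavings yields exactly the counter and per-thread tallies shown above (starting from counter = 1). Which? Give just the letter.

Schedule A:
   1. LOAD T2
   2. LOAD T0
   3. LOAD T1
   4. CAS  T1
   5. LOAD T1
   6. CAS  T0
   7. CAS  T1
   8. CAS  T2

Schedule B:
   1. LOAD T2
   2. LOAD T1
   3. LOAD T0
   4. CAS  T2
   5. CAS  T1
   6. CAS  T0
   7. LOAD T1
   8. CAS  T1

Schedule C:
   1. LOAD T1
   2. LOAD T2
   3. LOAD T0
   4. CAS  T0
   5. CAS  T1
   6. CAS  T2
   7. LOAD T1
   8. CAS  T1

Tracing schedule A:
T2 LOAD — after: cnt=1, r=1 — load
T0 LOAD — after: cnt=1, r=1 — load
T1 LOAD — after: cnt=1, r=1 — load
T1 CAS — after: cnt=2, r=1 — ok
T1 LOAD — after: cnt=2, r=2 — load
T0 CAS — after: cnt=2, r=1 — retry
T1 CAS — after: cnt=3, r=2 — ok
T2 CAS — after: cnt=3, r=1 — retry

A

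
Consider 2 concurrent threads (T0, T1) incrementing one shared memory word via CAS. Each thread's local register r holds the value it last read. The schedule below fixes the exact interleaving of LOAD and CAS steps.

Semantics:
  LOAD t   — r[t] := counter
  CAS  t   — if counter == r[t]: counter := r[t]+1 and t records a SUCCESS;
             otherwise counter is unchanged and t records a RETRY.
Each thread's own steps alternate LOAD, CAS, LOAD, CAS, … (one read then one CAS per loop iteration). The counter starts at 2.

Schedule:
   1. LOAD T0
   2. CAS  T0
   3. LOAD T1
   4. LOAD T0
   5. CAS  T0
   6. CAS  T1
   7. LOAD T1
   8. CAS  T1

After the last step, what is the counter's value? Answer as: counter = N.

#1 T0 reads 2
#2 T0 CAS(2→3) writes; counter now 3
#3 T1 reads 3
#4 T0 reads 3
#5 T0 CAS(3→4) writes; counter now 4
#6 T1 CAS(3→4) fails; counter now 4
#7 T1 reads 4
#8 T1 CAS(4→5) writes; counter now 5

counter = 5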